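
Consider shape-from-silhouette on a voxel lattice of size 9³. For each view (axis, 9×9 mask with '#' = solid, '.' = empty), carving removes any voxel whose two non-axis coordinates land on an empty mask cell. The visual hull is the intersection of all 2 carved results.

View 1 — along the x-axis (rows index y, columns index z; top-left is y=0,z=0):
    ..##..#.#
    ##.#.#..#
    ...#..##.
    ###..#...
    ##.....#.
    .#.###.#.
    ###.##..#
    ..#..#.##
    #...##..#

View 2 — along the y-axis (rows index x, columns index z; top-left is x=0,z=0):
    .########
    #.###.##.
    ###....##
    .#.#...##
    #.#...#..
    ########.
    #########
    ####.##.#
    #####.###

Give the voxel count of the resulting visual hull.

241 voxels

before carving: 729 voxels (9×9×9)
V1 x: intersect with YZ mask (38 set) -- 342 left
V2 y: intersect with XZ mask (58 set) -- 241 left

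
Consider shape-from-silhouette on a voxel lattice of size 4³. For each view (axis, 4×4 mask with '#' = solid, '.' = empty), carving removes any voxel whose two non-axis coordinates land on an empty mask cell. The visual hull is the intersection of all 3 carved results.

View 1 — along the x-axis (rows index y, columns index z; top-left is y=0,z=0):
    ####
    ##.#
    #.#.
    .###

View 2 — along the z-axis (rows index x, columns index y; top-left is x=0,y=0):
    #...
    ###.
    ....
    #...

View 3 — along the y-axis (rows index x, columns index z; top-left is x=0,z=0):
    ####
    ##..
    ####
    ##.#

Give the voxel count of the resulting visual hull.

voxel count = 12

initial block: 4^3 = 64
carve view 1 (along x, YZ-mask fill 12/16): 48 voxels remain
carve view 2 (along z, XY-mask fill 5/16): 17 voxels remain
carve view 3 (along y, XZ-mask fill 13/16): 12 voxels remain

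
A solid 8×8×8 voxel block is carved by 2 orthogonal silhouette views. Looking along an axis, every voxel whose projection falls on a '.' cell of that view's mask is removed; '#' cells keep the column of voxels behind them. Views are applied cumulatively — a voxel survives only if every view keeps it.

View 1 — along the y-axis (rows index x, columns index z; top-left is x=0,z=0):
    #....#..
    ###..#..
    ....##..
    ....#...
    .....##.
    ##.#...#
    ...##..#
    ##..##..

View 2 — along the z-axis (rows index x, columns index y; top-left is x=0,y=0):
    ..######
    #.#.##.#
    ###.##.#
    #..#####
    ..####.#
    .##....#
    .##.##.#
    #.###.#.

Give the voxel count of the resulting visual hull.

|visual hull| = 107

start: 8×8×8 = 512 voxels
  1. axis=1 (XZ plane), |mask|=22  ⇒  voxels=176
  2. axis=2 (XY plane), |mask|=41  ⇒  voxels=107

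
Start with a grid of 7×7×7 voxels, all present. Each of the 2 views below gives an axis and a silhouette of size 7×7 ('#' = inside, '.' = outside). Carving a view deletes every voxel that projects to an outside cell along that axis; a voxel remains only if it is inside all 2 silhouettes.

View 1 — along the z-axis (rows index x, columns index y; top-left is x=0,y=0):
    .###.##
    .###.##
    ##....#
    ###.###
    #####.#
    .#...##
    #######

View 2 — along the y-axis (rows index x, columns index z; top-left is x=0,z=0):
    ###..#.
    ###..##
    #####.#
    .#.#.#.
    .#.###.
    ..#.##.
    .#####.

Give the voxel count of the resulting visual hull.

full grid |V| = 343
after view 1 [z-axis, 35 of 49 cells solid] → remaining = 245
after view 2 [y-axis, 30 of 49 cells solid] → remaining = 149

voxel count = 149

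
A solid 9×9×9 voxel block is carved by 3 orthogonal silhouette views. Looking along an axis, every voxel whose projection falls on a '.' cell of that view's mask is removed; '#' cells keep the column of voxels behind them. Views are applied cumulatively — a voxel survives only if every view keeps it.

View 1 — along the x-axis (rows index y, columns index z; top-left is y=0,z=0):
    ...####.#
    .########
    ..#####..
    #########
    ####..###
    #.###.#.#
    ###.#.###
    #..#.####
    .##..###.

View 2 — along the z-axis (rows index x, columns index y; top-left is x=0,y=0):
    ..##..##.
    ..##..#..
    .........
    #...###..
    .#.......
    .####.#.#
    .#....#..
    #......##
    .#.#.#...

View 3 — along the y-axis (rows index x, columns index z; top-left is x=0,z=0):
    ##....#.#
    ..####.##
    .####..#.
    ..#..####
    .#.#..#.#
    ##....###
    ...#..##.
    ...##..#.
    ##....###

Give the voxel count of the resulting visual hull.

full grid |V| = 729
[1] x-view keeps 58 columns → grid now 522
[2] z-view keeps 26 columns → grid now 176
[3] y-view keeps 40 columns → grid now 89

|visual hull| = 89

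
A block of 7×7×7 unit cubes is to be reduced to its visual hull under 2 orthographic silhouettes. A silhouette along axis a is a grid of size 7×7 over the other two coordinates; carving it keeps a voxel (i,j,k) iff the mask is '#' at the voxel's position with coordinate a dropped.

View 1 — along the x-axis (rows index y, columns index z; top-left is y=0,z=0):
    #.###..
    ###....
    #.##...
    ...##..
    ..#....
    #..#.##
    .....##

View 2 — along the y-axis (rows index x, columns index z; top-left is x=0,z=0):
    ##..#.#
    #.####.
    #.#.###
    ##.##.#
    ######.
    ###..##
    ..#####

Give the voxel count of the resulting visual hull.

start: 7×7×7 = 343 voxels
  1. axis=0 (YZ plane), |mask|=19  ⇒  voxels=133
  2. axis=1 (XZ plane), |mask|=35  ⇒  voxels=96

voxel count = 96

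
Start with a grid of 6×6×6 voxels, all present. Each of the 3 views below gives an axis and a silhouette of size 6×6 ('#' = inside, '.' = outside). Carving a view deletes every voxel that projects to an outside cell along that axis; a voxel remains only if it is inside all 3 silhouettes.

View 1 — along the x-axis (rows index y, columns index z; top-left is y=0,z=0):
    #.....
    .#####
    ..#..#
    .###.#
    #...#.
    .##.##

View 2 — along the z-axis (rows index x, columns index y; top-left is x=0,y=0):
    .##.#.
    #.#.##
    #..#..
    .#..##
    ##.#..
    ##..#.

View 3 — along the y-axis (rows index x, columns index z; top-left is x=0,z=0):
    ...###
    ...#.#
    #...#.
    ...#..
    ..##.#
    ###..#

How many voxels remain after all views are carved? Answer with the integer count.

remaining voxels: 20

initial block: 6^3 = 216
V1 x: intersect with YZ mask (18 set) -- 108 left
V2 z: intersect with XY mask (18 set) -- 52 left
V3 y: intersect with XZ mask (15 set) -- 20 left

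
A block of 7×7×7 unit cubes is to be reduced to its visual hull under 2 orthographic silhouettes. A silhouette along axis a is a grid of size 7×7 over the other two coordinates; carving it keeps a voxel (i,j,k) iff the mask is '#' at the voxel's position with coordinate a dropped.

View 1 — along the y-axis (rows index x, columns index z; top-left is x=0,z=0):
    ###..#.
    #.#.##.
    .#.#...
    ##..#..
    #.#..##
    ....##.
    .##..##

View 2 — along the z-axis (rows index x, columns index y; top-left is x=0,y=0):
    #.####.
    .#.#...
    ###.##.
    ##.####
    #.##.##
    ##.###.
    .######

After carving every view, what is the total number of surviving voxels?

full grid |V| = 343
after view 1 [y-axis, 23 of 49 cells solid] → remaining = 161
after view 2 [z-axis, 34 of 49 cells solid] → remaining = 110

voxel count = 110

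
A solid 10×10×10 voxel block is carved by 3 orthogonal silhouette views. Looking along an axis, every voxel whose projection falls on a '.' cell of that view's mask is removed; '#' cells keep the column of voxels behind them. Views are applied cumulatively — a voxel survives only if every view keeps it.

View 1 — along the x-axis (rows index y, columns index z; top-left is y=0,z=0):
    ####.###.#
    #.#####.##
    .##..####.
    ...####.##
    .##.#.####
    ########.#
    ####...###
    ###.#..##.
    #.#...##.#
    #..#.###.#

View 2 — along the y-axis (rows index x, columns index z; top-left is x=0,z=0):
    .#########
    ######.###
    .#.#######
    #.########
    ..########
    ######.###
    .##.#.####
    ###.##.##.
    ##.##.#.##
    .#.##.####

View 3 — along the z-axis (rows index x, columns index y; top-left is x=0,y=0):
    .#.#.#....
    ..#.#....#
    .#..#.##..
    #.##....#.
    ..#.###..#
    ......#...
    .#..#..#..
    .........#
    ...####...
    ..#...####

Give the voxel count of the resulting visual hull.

before carving: 1000 voxels (10×10×10)
[1] x-view keeps 68 columns → grid now 680
[2] y-view keeps 80 columns → grid now 539
[3] z-view keeps 33 columns → grid now 177

voxel count = 177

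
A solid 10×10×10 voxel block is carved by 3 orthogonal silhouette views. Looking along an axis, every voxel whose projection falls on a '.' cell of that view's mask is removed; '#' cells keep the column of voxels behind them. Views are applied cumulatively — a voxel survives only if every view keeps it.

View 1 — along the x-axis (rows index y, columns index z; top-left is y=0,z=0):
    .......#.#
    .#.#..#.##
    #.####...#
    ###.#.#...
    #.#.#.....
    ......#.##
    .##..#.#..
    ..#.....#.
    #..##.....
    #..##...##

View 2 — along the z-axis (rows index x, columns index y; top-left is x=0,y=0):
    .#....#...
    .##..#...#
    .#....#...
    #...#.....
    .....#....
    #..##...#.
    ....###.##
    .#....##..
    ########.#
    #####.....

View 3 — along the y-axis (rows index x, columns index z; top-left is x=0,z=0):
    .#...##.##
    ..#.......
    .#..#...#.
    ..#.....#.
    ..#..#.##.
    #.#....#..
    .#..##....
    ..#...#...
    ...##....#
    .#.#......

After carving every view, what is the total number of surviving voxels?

42 voxels

initial block: 10^3 = 1000
V1 x: intersect with YZ mask (38 set) -- 380 left
V2 z: intersect with XY mask (37 set) -- 143 left
V3 y: intersect with XZ mask (28 set) -- 42 left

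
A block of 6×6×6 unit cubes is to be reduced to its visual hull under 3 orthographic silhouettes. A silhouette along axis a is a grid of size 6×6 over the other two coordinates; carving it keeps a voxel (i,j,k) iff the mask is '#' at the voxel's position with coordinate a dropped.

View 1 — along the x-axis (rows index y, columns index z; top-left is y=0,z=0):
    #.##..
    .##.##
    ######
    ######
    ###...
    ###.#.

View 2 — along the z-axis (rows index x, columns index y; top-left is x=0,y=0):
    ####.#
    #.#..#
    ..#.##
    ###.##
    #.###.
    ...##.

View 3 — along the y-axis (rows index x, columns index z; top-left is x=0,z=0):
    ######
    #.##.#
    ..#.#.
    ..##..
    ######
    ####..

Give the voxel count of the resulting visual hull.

remaining voxels: 69

before carving: 216 voxels (6×6×6)
step 1: project along x, AND mask (26/36) → |grid| = 156
step 2: project along z, AND mask (22/36) → |grid| = 96
step 3: project along y, AND mask (24/36) → |grid| = 69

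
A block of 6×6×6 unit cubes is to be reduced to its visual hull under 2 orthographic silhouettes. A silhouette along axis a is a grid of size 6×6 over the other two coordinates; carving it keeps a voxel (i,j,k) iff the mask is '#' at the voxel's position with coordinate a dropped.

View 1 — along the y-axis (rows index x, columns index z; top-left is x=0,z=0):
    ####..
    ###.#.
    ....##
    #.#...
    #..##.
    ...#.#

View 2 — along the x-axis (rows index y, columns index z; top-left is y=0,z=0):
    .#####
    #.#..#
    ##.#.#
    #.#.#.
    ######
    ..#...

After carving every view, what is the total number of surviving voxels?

before carving: 216 voxels (6×6×6)
[1] y-view keeps 17 columns → grid now 102
[2] x-view keeps 22 columns → grid now 63

|visual hull| = 63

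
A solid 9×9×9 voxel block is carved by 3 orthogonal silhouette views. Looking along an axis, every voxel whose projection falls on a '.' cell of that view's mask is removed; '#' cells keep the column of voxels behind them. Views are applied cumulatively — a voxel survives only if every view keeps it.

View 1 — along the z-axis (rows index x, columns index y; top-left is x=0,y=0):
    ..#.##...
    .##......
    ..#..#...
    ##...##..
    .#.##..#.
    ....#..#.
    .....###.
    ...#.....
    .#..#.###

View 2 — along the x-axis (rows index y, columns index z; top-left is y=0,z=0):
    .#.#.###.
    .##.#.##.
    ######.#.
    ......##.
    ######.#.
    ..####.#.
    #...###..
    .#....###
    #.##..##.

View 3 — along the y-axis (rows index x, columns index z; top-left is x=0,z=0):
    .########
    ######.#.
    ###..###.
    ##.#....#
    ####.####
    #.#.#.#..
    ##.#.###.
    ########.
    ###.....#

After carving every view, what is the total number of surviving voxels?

initial block: 9^3 = 729
carve view 1 (along z, XY-mask fill 26/81): 234 voxels remain
carve view 2 (along x, YZ-mask fill 44/81): 131 voxels remain
carve view 3 (along y, XZ-mask fill 55/81): 82 voxels remain

voxel count = 82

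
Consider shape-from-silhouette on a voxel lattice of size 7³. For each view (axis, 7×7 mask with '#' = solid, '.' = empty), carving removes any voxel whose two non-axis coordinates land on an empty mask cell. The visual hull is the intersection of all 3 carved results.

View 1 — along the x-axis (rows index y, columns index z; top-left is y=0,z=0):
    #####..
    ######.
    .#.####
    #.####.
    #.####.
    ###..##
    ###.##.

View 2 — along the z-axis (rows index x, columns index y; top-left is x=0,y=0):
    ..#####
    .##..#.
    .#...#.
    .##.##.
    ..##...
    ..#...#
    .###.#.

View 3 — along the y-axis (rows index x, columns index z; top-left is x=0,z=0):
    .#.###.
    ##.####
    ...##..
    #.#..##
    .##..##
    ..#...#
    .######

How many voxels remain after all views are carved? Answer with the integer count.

full grid |V| = 343
V1 x: intersect with YZ mask (36 set) -- 252 left
V2 z: intersect with XY mask (22 set) -- 114 left
V3 y: intersect with XZ mask (28 set) -- 68 left

remaining voxels: 68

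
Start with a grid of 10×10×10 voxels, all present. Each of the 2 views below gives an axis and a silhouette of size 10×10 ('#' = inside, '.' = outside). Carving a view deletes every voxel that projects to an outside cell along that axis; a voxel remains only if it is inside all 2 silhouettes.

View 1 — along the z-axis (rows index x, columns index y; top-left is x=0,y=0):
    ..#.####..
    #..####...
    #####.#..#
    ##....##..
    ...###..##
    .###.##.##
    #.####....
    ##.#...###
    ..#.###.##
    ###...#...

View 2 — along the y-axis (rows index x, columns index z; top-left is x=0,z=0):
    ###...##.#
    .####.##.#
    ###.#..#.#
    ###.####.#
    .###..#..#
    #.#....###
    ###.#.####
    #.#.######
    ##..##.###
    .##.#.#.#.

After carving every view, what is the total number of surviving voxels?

start: 10×10×10 = 1000 voxels
[1] z-view keeps 54 columns → grid now 540
[2] y-view keeps 65 columns → grid now 349

|visual hull| = 349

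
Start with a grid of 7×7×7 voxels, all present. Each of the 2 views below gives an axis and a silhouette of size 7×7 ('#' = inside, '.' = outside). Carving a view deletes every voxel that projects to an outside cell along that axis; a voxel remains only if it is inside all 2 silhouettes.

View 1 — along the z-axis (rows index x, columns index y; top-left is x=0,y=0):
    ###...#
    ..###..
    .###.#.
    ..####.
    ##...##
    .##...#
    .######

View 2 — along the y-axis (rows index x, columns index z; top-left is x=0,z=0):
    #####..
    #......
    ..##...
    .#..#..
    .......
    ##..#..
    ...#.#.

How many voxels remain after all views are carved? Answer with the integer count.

remaining voxels: 60

full grid |V| = 343
after view 1 [z-axis, 28 of 49 cells solid] → remaining = 196
after view 2 [y-axis, 15 of 49 cells solid] → remaining = 60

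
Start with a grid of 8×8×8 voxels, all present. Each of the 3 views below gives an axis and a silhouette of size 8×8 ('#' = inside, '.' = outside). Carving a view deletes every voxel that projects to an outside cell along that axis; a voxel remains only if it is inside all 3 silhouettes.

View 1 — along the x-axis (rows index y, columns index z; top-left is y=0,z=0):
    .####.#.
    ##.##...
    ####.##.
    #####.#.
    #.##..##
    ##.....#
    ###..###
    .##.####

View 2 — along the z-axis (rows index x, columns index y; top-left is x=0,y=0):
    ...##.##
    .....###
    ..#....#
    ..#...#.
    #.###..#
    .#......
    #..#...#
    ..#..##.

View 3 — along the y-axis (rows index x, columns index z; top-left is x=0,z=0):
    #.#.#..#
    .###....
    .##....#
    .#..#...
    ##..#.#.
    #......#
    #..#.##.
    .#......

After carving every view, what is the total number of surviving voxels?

remaining voxels: 50

before carving: 512 voxels (8×8×8)
step 1: project along x, AND mask (41/64) → |grid| = 328
step 2: project along z, AND mask (23/64) → |grid| = 126
step 3: project along y, AND mask (23/64) → |grid| = 50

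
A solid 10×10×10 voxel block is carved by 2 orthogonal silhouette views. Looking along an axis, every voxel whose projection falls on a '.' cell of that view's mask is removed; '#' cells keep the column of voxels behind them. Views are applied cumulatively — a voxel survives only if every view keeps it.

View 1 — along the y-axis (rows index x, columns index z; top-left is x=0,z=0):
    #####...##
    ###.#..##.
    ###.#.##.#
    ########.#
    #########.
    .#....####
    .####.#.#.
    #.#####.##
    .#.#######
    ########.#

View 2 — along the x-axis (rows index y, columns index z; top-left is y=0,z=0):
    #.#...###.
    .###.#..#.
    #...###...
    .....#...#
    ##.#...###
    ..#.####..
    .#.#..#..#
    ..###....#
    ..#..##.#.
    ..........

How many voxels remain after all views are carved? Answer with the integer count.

initial block: 10^3 = 1000
V1 y: intersect with XZ mask (74 set) -- 740 left
V2 x: intersect with YZ mask (39 set) -- 285 left

|visual hull| = 285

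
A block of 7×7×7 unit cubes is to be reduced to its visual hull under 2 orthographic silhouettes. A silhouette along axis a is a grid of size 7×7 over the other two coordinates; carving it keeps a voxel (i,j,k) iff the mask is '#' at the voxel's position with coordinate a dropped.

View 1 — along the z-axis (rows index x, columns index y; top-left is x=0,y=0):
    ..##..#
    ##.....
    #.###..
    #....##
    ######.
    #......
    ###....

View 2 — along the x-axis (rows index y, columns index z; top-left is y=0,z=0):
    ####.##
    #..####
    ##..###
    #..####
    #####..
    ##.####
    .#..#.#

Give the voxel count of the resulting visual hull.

before carving: 343 voxels (7×7×7)
V1 z: intersect with XY mask (22 set) -- 154 left
V2 x: intersect with YZ mask (35 set) -- 114 left

|visual hull| = 114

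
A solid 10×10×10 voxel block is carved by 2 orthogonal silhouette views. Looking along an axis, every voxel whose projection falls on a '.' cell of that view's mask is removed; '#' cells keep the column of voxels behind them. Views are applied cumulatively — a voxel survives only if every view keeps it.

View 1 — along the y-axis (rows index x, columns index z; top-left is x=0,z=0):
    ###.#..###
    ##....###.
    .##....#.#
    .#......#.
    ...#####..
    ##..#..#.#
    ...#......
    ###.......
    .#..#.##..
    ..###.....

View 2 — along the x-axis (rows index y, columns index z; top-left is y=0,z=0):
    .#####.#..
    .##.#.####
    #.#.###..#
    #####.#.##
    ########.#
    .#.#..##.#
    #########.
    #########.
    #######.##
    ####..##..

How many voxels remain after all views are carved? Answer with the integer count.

before carving: 1000 voxels (10×10×10)
[1] y-view keeps 39 columns → grid now 390
[2] x-view keeps 74 columns → grid now 299

|visual hull| = 299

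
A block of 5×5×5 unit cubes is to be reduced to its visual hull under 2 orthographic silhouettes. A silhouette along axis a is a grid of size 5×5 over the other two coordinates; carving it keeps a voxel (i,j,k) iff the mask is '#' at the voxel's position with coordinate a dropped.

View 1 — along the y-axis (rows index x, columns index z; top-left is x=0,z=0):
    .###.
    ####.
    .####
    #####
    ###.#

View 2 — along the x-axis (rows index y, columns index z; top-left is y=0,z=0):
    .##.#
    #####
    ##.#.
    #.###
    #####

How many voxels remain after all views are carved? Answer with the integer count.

80 voxels

start: 5×5×5 = 125 voxels
carve view 1 (along y, XZ-mask fill 20/25): 100 voxels remain
carve view 2 (along x, YZ-mask fill 20/25): 80 voxels remain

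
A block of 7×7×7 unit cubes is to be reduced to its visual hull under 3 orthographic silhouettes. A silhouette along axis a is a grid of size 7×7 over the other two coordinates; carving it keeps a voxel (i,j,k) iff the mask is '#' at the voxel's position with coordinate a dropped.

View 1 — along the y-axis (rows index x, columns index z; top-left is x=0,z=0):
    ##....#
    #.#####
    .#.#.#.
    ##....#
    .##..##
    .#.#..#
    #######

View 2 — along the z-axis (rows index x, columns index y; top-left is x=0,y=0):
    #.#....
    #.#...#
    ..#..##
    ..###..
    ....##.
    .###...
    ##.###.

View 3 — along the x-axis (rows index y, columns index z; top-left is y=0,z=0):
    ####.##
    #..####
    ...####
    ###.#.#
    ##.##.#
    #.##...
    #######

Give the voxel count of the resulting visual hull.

full grid |V| = 343
[1] y-view keeps 29 columns → grid now 203
[2] z-view keeps 21 columns → grid now 94
[3] x-view keeps 35 columns → grid now 65

voxel count = 65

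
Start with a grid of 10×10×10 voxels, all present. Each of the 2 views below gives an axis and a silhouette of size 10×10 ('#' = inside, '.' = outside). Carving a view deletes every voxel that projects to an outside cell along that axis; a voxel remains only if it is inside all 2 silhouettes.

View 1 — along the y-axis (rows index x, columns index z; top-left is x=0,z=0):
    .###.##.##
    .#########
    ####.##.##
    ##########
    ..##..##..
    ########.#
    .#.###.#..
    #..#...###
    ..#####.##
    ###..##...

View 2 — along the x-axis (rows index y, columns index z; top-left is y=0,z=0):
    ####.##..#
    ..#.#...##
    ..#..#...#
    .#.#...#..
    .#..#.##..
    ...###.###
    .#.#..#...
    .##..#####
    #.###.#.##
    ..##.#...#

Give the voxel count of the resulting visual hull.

before carving: 1000 voxels (10×10×10)
step 1: project along y, AND mask (69/100) → |grid| = 690
step 2: project along x, AND mask (48/100) → |grid| = 344

344 voxels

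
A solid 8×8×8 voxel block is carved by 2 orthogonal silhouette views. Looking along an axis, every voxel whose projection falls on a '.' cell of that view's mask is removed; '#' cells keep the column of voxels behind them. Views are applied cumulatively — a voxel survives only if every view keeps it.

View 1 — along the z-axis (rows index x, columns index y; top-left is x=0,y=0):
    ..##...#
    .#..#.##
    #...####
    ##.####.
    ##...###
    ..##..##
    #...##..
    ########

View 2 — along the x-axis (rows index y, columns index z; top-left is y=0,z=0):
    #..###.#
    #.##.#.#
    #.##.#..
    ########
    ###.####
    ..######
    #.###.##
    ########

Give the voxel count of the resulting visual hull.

voxel count = 238

full grid |V| = 512
  1. axis=2 (XY plane), |mask|=38  ⇒  voxels=304
  2. axis=0 (YZ plane), |mask|=49  ⇒  voxels=238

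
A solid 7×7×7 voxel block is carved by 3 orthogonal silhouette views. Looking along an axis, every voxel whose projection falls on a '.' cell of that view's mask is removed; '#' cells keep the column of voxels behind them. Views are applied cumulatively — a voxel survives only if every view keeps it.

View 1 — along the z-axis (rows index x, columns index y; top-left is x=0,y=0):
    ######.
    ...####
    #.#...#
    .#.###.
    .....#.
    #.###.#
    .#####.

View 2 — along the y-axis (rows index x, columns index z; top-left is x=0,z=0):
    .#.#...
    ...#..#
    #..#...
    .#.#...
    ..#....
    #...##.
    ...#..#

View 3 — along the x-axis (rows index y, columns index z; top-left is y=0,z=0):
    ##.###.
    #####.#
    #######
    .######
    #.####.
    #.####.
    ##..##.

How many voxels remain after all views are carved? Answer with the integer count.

initial block: 7^3 = 343
carve view 1 (along z, XY-mask fill 28/49): 196 voxels remain
carve view 2 (along y, XZ-mask fill 14/49): 60 voxels remain
carve view 3 (along x, YZ-mask fill 38/49): 48 voxels remain

|visual hull| = 48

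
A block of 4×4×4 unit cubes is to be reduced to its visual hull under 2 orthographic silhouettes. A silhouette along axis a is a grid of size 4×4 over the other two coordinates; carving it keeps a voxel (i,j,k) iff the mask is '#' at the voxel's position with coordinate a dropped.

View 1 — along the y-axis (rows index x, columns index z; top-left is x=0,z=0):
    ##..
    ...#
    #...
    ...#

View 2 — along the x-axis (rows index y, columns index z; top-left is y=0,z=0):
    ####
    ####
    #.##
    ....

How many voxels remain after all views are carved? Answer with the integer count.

initial block: 4^3 = 64
[1] y-view keeps 5 columns → grid now 20
[2] x-view keeps 11 columns → grid now 14

|visual hull| = 14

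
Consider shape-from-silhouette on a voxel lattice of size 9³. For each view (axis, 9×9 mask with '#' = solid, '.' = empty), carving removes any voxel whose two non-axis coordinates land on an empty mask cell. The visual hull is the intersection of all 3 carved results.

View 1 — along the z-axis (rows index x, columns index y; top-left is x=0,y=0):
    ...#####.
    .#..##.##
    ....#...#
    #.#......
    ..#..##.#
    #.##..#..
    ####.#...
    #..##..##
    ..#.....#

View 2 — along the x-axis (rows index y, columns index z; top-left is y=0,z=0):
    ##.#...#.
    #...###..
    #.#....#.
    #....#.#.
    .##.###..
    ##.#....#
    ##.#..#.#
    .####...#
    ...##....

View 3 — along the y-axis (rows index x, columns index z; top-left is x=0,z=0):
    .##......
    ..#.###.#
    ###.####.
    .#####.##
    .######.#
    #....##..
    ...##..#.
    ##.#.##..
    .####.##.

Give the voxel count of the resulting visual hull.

full grid |V| = 729
V1 z: intersect with XY mask (34 set) -- 306 left
V2 x: intersect with YZ mask (35 set) -- 127 left
V3 y: intersect with XZ mask (45 set) -- 66 left

voxel count = 66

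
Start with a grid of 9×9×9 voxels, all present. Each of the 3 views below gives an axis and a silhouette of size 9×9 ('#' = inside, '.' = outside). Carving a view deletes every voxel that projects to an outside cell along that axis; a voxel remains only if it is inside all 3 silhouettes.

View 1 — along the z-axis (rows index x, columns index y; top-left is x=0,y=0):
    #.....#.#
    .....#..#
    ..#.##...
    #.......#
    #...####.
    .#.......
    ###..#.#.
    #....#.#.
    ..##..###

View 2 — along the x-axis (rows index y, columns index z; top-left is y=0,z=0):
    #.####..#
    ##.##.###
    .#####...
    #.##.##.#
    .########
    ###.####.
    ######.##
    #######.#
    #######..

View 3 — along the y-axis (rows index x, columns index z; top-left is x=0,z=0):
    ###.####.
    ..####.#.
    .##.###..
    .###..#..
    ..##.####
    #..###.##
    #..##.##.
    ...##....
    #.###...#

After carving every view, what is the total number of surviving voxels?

initial block: 9^3 = 729
  1. axis=2 (XY plane), |mask|=29  ⇒  voxels=261
  2. axis=0 (YZ plane), |mask|=62  ⇒  voxels=200
  3. axis=1 (XZ plane), |mask|=45  ⇒  voxels=117

117 voxels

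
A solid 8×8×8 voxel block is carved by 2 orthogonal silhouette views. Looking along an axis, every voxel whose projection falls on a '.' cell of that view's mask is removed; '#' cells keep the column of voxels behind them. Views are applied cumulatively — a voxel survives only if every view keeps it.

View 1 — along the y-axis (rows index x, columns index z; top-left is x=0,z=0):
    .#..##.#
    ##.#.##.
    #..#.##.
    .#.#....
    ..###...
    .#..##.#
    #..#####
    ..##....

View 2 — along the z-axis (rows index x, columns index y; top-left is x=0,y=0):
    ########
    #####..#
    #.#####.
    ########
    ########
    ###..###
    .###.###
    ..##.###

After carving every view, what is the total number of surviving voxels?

start: 8×8×8 = 512 voxels
carve view 1 (along y, XZ-mask fill 30/64): 240 voxels remain
carve view 2 (along z, XY-mask fill 53/64): 196 voxels remain

196 voxels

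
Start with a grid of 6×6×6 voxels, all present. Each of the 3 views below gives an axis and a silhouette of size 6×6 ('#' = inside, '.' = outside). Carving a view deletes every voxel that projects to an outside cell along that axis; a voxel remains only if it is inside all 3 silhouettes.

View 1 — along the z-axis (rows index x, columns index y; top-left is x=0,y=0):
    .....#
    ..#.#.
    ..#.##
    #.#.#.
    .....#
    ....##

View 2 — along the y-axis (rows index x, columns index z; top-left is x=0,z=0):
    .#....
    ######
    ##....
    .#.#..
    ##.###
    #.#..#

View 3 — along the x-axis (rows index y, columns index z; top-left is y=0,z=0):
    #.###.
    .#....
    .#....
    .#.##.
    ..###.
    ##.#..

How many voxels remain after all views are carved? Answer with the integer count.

before carving: 216 voxels (6×6×6)
V1 z: intersect with XY mask (12 set) -- 72 left
V2 y: intersect with XZ mask (19 set) -- 36 left
V3 x: intersect with YZ mask (15 set) -- 16 left

voxel count = 16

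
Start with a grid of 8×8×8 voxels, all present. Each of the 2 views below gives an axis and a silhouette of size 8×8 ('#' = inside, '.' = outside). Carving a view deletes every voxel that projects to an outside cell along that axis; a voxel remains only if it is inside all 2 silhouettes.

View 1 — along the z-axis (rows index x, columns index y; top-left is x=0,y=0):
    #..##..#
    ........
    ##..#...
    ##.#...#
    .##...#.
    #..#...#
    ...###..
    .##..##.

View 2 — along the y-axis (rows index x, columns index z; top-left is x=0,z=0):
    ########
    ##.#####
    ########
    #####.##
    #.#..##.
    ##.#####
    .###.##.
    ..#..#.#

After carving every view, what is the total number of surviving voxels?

before carving: 512 voxels (8×8×8)
  1. axis=2 (XY plane), |mask|=24  ⇒  voxels=192
  2. axis=1 (XZ plane), |mask|=49  ⇒  voxels=144

|visual hull| = 144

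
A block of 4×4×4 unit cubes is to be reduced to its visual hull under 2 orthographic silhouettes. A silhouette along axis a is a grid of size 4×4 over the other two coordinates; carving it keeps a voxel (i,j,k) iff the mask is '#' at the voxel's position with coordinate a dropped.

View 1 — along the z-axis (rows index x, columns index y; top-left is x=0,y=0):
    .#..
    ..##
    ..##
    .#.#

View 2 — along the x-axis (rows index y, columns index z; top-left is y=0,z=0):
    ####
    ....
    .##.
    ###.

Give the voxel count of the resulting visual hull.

before carving: 64 voxels (4×4×4)
carve view 1 (along z, XY-mask fill 7/16): 28 voxels remain
carve view 2 (along x, YZ-mask fill 9/16): 13 voxels remain

13 voxels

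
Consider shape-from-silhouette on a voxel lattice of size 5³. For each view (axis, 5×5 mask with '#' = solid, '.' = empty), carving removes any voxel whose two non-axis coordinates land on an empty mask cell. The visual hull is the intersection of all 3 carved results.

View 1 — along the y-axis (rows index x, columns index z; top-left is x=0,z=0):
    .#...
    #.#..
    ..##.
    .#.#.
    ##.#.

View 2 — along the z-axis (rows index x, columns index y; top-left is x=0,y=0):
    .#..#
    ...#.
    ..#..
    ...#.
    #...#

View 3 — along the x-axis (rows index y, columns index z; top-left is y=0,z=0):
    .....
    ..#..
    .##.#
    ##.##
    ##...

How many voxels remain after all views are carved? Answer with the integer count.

start: 5×5×5 = 125 voxels
V1 y: intersect with XZ mask (10 set) -- 50 left
V2 z: intersect with XY mask (7 set) -- 14 left
V3 x: intersect with YZ mask (10 set) -- 7 left

|visual hull| = 7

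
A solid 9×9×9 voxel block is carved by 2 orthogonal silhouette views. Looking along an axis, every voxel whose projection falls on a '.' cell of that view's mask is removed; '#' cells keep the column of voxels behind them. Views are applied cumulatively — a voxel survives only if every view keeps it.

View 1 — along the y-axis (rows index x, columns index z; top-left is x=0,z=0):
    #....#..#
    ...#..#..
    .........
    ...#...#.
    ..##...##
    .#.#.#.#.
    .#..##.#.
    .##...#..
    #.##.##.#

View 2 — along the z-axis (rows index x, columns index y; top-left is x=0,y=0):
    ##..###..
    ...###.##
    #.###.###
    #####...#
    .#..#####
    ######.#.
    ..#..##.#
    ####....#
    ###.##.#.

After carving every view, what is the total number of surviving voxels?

initial block: 9^3 = 729
carve view 1 (along y, XZ-mask fill 28/81): 252 voxels remain
carve view 2 (along z, XY-mask fill 51/81): 156 voxels remain

remaining voxels: 156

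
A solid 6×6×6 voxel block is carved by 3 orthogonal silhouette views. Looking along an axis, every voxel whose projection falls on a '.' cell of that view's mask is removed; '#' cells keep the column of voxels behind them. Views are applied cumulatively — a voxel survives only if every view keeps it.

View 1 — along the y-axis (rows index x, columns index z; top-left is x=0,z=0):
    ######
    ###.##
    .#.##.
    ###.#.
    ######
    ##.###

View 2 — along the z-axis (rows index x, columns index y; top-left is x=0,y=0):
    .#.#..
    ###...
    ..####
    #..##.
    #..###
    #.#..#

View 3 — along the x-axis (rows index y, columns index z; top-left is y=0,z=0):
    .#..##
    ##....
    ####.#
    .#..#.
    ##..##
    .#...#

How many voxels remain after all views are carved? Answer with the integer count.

voxel count = 47

full grid |V| = 216
  1. axis=1 (XZ plane), |mask|=29  ⇒  voxels=174
  2. axis=2 (XY plane), |mask|=19  ⇒  voxels=90
  3. axis=0 (YZ plane), |mask|=18  ⇒  voxels=47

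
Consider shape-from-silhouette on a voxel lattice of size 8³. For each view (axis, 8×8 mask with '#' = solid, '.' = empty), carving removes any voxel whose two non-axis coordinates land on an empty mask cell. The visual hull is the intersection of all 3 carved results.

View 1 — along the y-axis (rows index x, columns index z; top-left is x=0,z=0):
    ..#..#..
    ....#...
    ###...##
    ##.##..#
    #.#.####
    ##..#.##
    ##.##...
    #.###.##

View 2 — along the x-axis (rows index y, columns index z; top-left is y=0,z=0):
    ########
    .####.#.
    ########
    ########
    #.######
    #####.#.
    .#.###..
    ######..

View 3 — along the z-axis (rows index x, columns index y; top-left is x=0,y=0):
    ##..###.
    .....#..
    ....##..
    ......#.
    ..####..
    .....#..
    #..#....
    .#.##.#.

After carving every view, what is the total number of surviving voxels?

full grid |V| = 512
  1. axis=1 (XZ plane), |mask|=34  ⇒  voxels=272
  2. axis=0 (YZ plane), |mask|=52  ⇒  voxels=220
  3. axis=2 (XY plane), |mask|=20  ⇒  voxels=71

voxel count = 71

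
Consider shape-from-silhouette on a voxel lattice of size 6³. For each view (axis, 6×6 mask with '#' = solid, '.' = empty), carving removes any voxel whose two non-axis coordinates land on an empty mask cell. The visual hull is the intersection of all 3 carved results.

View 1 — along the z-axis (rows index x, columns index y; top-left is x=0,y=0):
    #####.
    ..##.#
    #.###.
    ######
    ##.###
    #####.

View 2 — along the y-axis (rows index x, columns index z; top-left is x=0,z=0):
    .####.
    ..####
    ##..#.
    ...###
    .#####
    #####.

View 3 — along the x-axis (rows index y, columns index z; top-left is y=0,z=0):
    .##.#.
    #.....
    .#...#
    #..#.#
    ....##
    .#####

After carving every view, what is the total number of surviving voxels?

remaining voxels: 47

initial block: 6^3 = 216
[1] z-view keeps 28 columns → grid now 168
[2] y-view keeps 24 columns → grid now 112
[3] x-view keeps 16 columns → grid now 47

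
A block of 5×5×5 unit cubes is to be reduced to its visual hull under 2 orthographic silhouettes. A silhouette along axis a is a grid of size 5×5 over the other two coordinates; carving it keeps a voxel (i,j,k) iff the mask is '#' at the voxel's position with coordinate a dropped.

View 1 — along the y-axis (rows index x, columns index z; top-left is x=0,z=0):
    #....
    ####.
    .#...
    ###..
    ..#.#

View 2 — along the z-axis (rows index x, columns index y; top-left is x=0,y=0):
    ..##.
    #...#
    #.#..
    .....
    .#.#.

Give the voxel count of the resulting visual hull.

full grid |V| = 125
carve view 1 (along y, XZ-mask fill 11/25): 55 voxels remain
carve view 2 (along z, XY-mask fill 8/25): 16 voxels remain

remaining voxels: 16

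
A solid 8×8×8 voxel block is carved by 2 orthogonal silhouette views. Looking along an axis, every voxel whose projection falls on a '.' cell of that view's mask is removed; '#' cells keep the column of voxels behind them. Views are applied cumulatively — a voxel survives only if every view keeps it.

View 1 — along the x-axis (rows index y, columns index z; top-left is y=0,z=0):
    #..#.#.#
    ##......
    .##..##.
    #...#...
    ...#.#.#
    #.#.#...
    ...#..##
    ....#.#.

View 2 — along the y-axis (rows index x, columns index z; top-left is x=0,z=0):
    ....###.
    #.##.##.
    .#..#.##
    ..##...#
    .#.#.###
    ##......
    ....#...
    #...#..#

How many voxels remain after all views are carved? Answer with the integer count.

76 voxels

start: 8×8×8 = 512 voxels
V1 x: intersect with YZ mask (23 set) -- 184 left
V2 y: intersect with XZ mask (26 set) -- 76 left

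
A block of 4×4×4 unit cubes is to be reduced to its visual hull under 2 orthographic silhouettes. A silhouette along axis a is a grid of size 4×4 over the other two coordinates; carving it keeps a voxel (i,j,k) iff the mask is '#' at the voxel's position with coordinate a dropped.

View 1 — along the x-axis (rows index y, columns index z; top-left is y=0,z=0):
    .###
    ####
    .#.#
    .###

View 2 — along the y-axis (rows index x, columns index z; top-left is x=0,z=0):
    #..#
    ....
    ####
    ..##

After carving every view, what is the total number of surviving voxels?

before carving: 64 voxels (4×4×4)
carve view 1 (along x, YZ-mask fill 12/16): 48 voxels remain
carve view 2 (along y, XZ-mask fill 8/16): 24 voxels remain

24 voxels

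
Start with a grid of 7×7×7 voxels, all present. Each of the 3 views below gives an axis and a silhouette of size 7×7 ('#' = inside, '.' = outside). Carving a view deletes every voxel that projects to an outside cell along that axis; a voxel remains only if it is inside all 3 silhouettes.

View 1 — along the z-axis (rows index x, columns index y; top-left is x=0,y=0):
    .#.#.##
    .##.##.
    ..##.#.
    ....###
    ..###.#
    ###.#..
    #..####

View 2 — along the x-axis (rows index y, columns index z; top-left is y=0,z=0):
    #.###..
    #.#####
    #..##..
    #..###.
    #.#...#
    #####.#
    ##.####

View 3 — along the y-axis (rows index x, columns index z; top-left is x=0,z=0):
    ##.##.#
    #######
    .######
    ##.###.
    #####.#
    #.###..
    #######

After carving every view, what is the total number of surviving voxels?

|visual hull| = 105

before carving: 343 voxels (7×7×7)
V1 z: intersect with XY mask (27 set) -- 189 left
V2 x: intersect with YZ mask (32 set) -- 123 left
V3 y: intersect with XZ mask (40 set) -- 105 left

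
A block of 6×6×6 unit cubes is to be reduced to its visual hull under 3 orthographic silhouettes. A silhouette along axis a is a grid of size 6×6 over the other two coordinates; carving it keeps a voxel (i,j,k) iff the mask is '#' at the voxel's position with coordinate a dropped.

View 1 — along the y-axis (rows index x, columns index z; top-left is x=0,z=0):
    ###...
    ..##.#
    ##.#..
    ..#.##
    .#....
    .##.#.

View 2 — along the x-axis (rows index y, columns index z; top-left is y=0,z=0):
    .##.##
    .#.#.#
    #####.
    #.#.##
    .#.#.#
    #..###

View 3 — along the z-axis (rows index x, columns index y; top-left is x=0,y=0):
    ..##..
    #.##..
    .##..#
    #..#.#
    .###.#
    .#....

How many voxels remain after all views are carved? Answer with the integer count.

full grid |V| = 216
after view 1 [y-axis, 16 of 36 cells solid] → remaining = 96
after view 2 [x-axis, 23 of 36 cells solid] → remaining = 60
after view 3 [z-axis, 16 of 36 cells solid] → remaining = 29

29 voxels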